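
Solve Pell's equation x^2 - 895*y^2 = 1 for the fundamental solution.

First expand sqrt(895) as a continued fraction. With x_i = (sqrt(895) + m_i)/d_i and (m_0, d_0) = (0, 1): a_0 = floor(sqrt(895)) = 29, since 29^2 = 841 <= 895 < 900 = 30^2.
Iterate m_{i+1} = d_i*a_i - m_i, d_{i+1} = (895 - m_{i+1}^2)/d_i, a_{i+1} = floor((a_0 + m_{i+1})/d_{i+1}):
  m_1 = 1*29 - 0 = 29, d_1 = (895 - 29^2)/1 = 54/1 = 54, a_1 = floor((29 + 29)/54) = 1.
  m_2 = 54*1 - 29 = 25, d_2 = (895 - 25^2)/54 = 270/54 = 5, a_2 = floor((29 + 25)/5) = 10.
  m_3 = 5*10 - 25 = 25, d_3 = (895 - 25^2)/5 = 270/5 = 54, a_3 = floor((29 + 25)/54) = 1.
  m_4 = 54*1 - 25 = 29, d_4 = (895 - 29^2)/54 = 54/54 = 1, a_4 = floor((29 + 29)/1) = 58.
  m_5 = 1*58 - 29 = 29, d_5 = (895 - 29^2)/1 = 54/1 = 54: (m_5, d_5) = (m_1, d_1) = (29, 54), so from here the quotients repeat a_1, ..., a_4; the period length is 4.
So sqrt(895) = [29; (1, 10, 1, 58)] with period length k = 4.
k is even, so the fundamental solution of x^2 - 895y^2 = 1 is (p_{k-1}, q_{k-1}) = (p_3, q_3); compute convergents through index 3.
Convergents (p_i = a_i*p_{i-1} + p_{i-2}, q_i = a_i*q_{i-1} + q_{i-2} with p_{-2}=0, p_{-1}=1, q_{-2}=1, q_{-1}=0):
  i=0: a_0=29, p_0 = 29*1 + 0 = 29, q_0 = 29*0 + 1 = 1.
  i=1: a_1=1, p_1 = 1*29 + 1 = 30, q_1 = 1*1 + 0 = 1.
  i=2: a_2=10, p_2 = 10*30 + 29 = 329, q_2 = 10*1 + 1 = 11.
  i=3: a_3=1, p_3 = 1*329 + 30 = 359, q_3 = 1*11 + 1 = 12.
Check: 359^2 - 895*12^2 = 128881 - 128880 = 1, so (x, y) = (359, 12) solves the equation, and by the theorem it is the least positive solution.

(x, y) = (359, 12)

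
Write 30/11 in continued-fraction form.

Run the Euclidean algorithm on 30 and 11; the successive quotients are the partial quotients a_0, a_1, ... (each step inverts the fractional part left over by the previous one):
  30 = 2*11 + 8, so a_0 = 2.
  11 = 1*8 + 3, so a_1 = 1.
  8 = 2*3 + 2, so a_2 = 2.
  3 = 1*2 + 1, so a_3 = 1.
  2 = 2*1 + 0, so a_4 = 2.
The remainder reaches 0 after 5 divisions, so the expansion has 5 partial quotients, read off in order.

[2; 1, 2, 1, 2]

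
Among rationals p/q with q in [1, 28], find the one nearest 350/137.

23/9

Expand x = 350/137 as a continued fraction with the Euclidean algorithm:
  350 = 2*137 + 76, so a_0 = 2.
  137 = 1*76 + 61, so a_1 = 1.
  76 = 1*61 + 15, so a_2 = 1.
  61 = 4*15 + 1, so a_3 = 4.
  15 = 15*1 + 0, so a_4 = 15.
so x = [2; 1, 1, 4, 15].
Convergents (p_i = a_i*p_{i-1} + p_{i-2}, q_i = a_i*q_{i-1} + q_{i-2} with p_{-2}=0, p_{-1}=1, q_{-2}=1, q_{-1}=0), until the denominator exceeds 28:
  i=0: a_0=2, p_0 = 2*1 + 0 = 2, q_0 = 2*0 + 1 = 1.
  i=1: a_1=1, p_1 = 1*2 + 1 = 3, q_1 = 1*1 + 0 = 1.
  i=2: a_2=1, p_2 = 1*3 + 2 = 5, q_2 = 1*1 + 1 = 2.
  i=3: a_3=4, p_3 = 4*5 + 3 = 23, q_3 = 4*2 + 1 = 9.
  i=4: a_4=15, p_4 = 15*23 + 5 = 350, q_4 = 15*9 + 2 = 137.
q_4 = 137 > 28, so the last convergent with denominator <= 28 is p_3/q_3 = 23/9.
The closest fraction with denominator <= 28 is either p_3/q_3 or the intermediate fraction (k*p_3 + p_2)/(k*q_3 + q_2) with the largest k >= 1 whose denominator stays <= 28; these approach x as k grows, and every other convergent or intermediate fraction in range is farther away.
Largest k: floor((28 - q_2)/q_3) = floor((28 - 2)/9) = 2.
That gives (2*23 + 5)/(2*9 + 2) = 51/20.
Compare the errors: |x - 23/9| = |350*9 - 23*137|/(137*9) = 1/1233, and |x - 51/20| = |350*20 - 51*137|/(137*20) = 13/2740.
Cross-multiplying, 1*2740 = 2740 < 16029 = 13*1233, so 1/1233 is smaller: the convergent 23/9 is closer to x than 51/20.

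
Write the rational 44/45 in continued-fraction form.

Run the Euclidean algorithm on 44 and 45; the successive quotients are the partial quotients a_0, a_1, ... (each step inverts the fractional part left over by the previous one):
  44 = 0*45 + 44, so a_0 = 0.
  45 = 1*44 + 1, so a_1 = 1.
  44 = 44*1 + 0, so a_2 = 44.
The remainder reaches 0 after 3 divisions, so the expansion has 3 partial quotients, read off in order.

[0; 1, 44]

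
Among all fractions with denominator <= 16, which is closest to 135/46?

44/15

Expand x = 135/46 as a continued fraction with the Euclidean algorithm:
  135 = 2*46 + 43, so a_0 = 2.
  46 = 1*43 + 3, so a_1 = 1.
  43 = 14*3 + 1, so a_2 = 14.
  3 = 3*1 + 0, so a_3 = 3.
so x = [2; 1, 14, 3].
Convergents (p_i = a_i*p_{i-1} + p_{i-2}, q_i = a_i*q_{i-1} + q_{i-2} with p_{-2}=0, p_{-1}=1, q_{-2}=1, q_{-1}=0), until the denominator exceeds 16:
  i=0: a_0=2, p_0 = 2*1 + 0 = 2, q_0 = 2*0 + 1 = 1.
  i=1: a_1=1, p_1 = 1*2 + 1 = 3, q_1 = 1*1 + 0 = 1.
  i=2: a_2=14, p_2 = 14*3 + 2 = 44, q_2 = 14*1 + 1 = 15.
  i=3: a_3=3, p_3 = 3*44 + 3 = 135, q_3 = 3*15 + 1 = 46.
q_3 = 46 > 16, so the last convergent with denominator <= 16 is p_2/q_2 = 44/15.
The closest fraction with denominator <= 16 is either p_2/q_2 or the intermediate fraction (k*p_2 + p_1)/(k*q_2 + q_1) with the largest k >= 1 whose denominator stays <= 16; these approach x as k grows, and every other convergent or intermediate fraction in range is farther away.
Largest k: floor((16 - q_1)/q_2) = floor((16 - 1)/15) = 1.
That gives (1*44 + 3)/(1*15 + 1) = 47/16.
Compare the errors: |x - 44/15| = |135*15 - 44*46|/(46*15) = 1/690, and |x - 47/16| = |135*16 - 47*46|/(46*16) = 2/736.
Cross-multiplying, 1*736 = 736 < 1380 = 2*690, so 1/690 is smaller: the convergent 44/15 is closer to x than 47/16.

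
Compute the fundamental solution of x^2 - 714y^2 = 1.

First expand sqrt(714) as a continued fraction. With x_i = (sqrt(714) + m_i)/d_i and (m_0, d_0) = (0, 1): a_0 = floor(sqrt(714)) = 26, since 26^2 = 676 <= 714 < 729 = 27^2.
Iterate m_{i+1} = d_i*a_i - m_i, d_{i+1} = (714 - m_{i+1}^2)/d_i, a_{i+1} = floor((a_0 + m_{i+1})/d_{i+1}):
  m_1 = 1*26 - 0 = 26, d_1 = (714 - 26^2)/1 = 38/1 = 38, a_1 = floor((26 + 26)/38) = 1.
  m_2 = 38*1 - 26 = 12, d_2 = (714 - 12^2)/38 = 570/38 = 15, a_2 = floor((26 + 12)/15) = 2.
  m_3 = 15*2 - 12 = 18, d_3 = (714 - 18^2)/15 = 390/15 = 26, a_3 = floor((26 + 18)/26) = 1.
  m_4 = 26*1 - 18 = 8, d_4 = (714 - 8^2)/26 = 650/26 = 25, a_4 = floor((26 + 8)/25) = 1.
  m_5 = 25*1 - 8 = 17, d_5 = (714 - 17^2)/25 = 425/25 = 17, a_5 = floor((26 + 17)/17) = 2.
  m_6 = 17*2 - 17 = 17, d_6 = (714 - 17^2)/17 = 425/17 = 25, a_6 = floor((26 + 17)/25) = 1.
  m_7 = 25*1 - 17 = 8, d_7 = (714 - 8^2)/25 = 650/25 = 26, a_7 = floor((26 + 8)/26) = 1.
  m_8 = 26*1 - 8 = 18, d_8 = (714 - 18^2)/26 = 390/26 = 15, a_8 = floor((26 + 18)/15) = 2.
  m_9 = 15*2 - 18 = 12, d_9 = (714 - 12^2)/15 = 570/15 = 38, a_9 = floor((26 + 12)/38) = 1.
  m_10 = 38*1 - 12 = 26, d_10 = (714 - 26^2)/38 = 38/38 = 1, a_10 = floor((26 + 26)/1) = 52.
  m_11 = 1*52 - 26 = 26, d_11 = (714 - 26^2)/1 = 38/1 = 38: (m_11, d_11) = (m_1, d_1) = (26, 38), so from here the quotients repeat a_1, ..., a_10; the period length is 10.
So sqrt(714) = [26; (1, 2, 1, 1, 2, 1, 1, 2, 1, 52)] with period length k = 10.
k is even, so the fundamental solution of x^2 - 714y^2 = 1 is (p_{k-1}, q_{k-1}) = (p_9, q_9); compute convergents through index 9.
Convergents (p_i = a_i*p_{i-1} + p_{i-2}, q_i = a_i*q_{i-1} + q_{i-2} with p_{-2}=0, p_{-1}=1, q_{-2}=1, q_{-1}=0):
  i=0: a_0=26, p_0 = 26*1 + 0 = 26, q_0 = 26*0 + 1 = 1.
  i=1: a_1=1, p_1 = 1*26 + 1 = 27, q_1 = 1*1 + 0 = 1.
  i=2: a_2=2, p_2 = 2*27 + 26 = 80, q_2 = 2*1 + 1 = 3.
  i=3: a_3=1, p_3 = 1*80 + 27 = 107, q_3 = 1*3 + 1 = 4.
  i=4: a_4=1, p_4 = 1*107 + 80 = 187, q_4 = 1*4 + 3 = 7.
  i=5: a_5=2, p_5 = 2*187 + 107 = 481, q_5 = 2*7 + 4 = 18.
  i=6: a_6=1, p_6 = 1*481 + 187 = 668, q_6 = 1*18 + 7 = 25.
  i=7: a_7=1, p_7 = 1*668 + 481 = 1149, q_7 = 1*25 + 18 = 43.
  i=8: a_8=2, p_8 = 2*1149 + 668 = 2966, q_8 = 2*43 + 25 = 111.
  i=9: a_9=1, p_9 = 1*2966 + 1149 = 4115, q_9 = 1*111 + 43 = 154.
Check: 4115^2 - 714*154^2 = 16933225 - 16933224 = 1, so (x, y) = (4115, 154) solves the equation, and by the theorem it is the least positive solution.

(x, y) = (4115, 154)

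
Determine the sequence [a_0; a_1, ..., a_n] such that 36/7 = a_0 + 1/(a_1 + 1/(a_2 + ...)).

[5; 7]

Run the Euclidean algorithm on 36 and 7; the successive quotients are the partial quotients a_0, a_1, ... (each step inverts the fractional part left over by the previous one):
  36 = 5*7 + 1, so a_0 = 5.
  7 = 7*1 + 0, so a_1 = 7.
The remainder reaches 0 after 2 divisions, so the expansion has 2 partial quotients, read off in order.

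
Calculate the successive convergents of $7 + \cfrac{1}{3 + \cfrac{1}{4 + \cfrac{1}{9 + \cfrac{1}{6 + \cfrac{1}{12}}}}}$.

Using the convergent recurrence p_i = a_i*p_{i-1} + p_{i-2}, q_i = a_i*q_{i-1} + q_{i-2} with p_{-2}=0, p_{-1}=1, q_{-2}=1, q_{-1}=0:
  i=0: a_0=7, p_0 = 7*1 + 0 = 7, q_0 = 7*0 + 1 = 1.
  i=1: a_1=3, p_1 = 3*7 + 1 = 22, q_1 = 3*1 + 0 = 3.
  i=2: a_2=4, p_2 = 4*22 + 7 = 95, q_2 = 4*3 + 1 = 13.
  i=3: a_3=9, p_3 = 9*95 + 22 = 877, q_3 = 9*13 + 3 = 120.
  i=4: a_4=6, p_4 = 6*877 + 95 = 5357, q_4 = 6*120 + 13 = 733.
  i=5: a_5=12, p_5 = 12*5357 + 877 = 65161, q_5 = 12*733 + 120 = 8916.

7/1, 22/3, 95/13, 877/120, 5357/733, 65161/8916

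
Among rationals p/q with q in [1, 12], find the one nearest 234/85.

11/4

Expand x = 234/85 as a continued fraction with the Euclidean algorithm:
  234 = 2*85 + 64, so a_0 = 2.
  85 = 1*64 + 21, so a_1 = 1.
  64 = 3*21 + 1, so a_2 = 3.
  21 = 21*1 + 0, so a_3 = 21.
so x = [2; 1, 3, 21].
Convergents (p_i = a_i*p_{i-1} + p_{i-2}, q_i = a_i*q_{i-1} + q_{i-2} with p_{-2}=0, p_{-1}=1, q_{-2}=1, q_{-1}=0), until the denominator exceeds 12:
  i=0: a_0=2, p_0 = 2*1 + 0 = 2, q_0 = 2*0 + 1 = 1.
  i=1: a_1=1, p_1 = 1*2 + 1 = 3, q_1 = 1*1 + 0 = 1.
  i=2: a_2=3, p_2 = 3*3 + 2 = 11, q_2 = 3*1 + 1 = 4.
  i=3: a_3=21, p_3 = 21*11 + 3 = 234, q_3 = 21*4 + 1 = 85.
q_3 = 85 > 12, so the last convergent with denominator <= 12 is p_2/q_2 = 11/4.
The closest fraction with denominator <= 12 is either p_2/q_2 or the intermediate fraction (k*p_2 + p_1)/(k*q_2 + q_1) with the largest k >= 1 whose denominator stays <= 12; these approach x as k grows, and every other convergent or intermediate fraction in range is farther away.
Largest k: floor((12 - q_1)/q_2) = floor((12 - 1)/4) = 2.
That gives (2*11 + 3)/(2*4 + 1) = 25/9.
Compare the errors: |x - 11/4| = |234*4 - 11*85|/(85*4) = 1/340, and |x - 25/9| = |234*9 - 25*85|/(85*9) = 19/765.
Cross-multiplying, 1*765 = 765 < 6460 = 19*340, so 1/340 is smaller: the convergent 11/4 is closer to x than 25/9.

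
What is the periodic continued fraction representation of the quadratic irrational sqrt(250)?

[15; (1, 4, 3, 3, 4, 1, 30)]

Write x_i = (sqrt(250) + m_i)/d_i with (m_0, d_0) = (0, 1). a_0 = floor(sqrt(250)) = 15, since 15^2 = 225 <= 250 < 256 = 16^2.
Iterate m_{i+1} = d_i*a_i - m_i, d_{i+1} = (250 - m_{i+1}^2)/d_i, a_{i+1} = floor((a_0 + m_{i+1})/d_{i+1}):
  m_1 = 1*15 - 0 = 15, d_1 = (250 - 15^2)/1 = 25/1 = 25, a_1 = floor((15 + 15)/25) = 1.
  m_2 = 25*1 - 15 = 10, d_2 = (250 - 10^2)/25 = 150/25 = 6, a_2 = floor((15 + 10)/6) = 4.
  m_3 = 6*4 - 10 = 14, d_3 = (250 - 14^2)/6 = 54/6 = 9, a_3 = floor((15 + 14)/9) = 3.
  m_4 = 9*3 - 14 = 13, d_4 = (250 - 13^2)/9 = 81/9 = 9, a_4 = floor((15 + 13)/9) = 3.
  m_5 = 9*3 - 13 = 14, d_5 = (250 - 14^2)/9 = 54/9 = 6, a_5 = floor((15 + 14)/6) = 4.
  m_6 = 6*4 - 14 = 10, d_6 = (250 - 10^2)/6 = 150/6 = 25, a_6 = floor((15 + 10)/25) = 1.
  m_7 = 25*1 - 10 = 15, d_7 = (250 - 15^2)/25 = 25/25 = 1, a_7 = floor((15 + 15)/1) = 30.
  m_8 = 1*30 - 15 = 15, d_8 = (250 - 15^2)/1 = 25/1 = 25: (m_8, d_8) = (m_1, d_1) = (15, 25), so from here the quotients repeat a_1, ..., a_7; the period length is 7.
Hence the expansion of sqrt(250) is a_0 = 15 followed by the repeating block 1, 4, 3, 3, 4, 1, 30 (period 7).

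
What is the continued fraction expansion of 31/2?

[15; 2]

Run the Euclidean algorithm on 31 and 2; the successive quotients are the partial quotients a_0, a_1, ... (each step inverts the fractional part left over by the previous one):
  31 = 15*2 + 1, so a_0 = 15.
  2 = 2*1 + 0, so a_1 = 2.
The remainder reaches 0 after 2 divisions, so the expansion has 2 partial quotients, read off in order.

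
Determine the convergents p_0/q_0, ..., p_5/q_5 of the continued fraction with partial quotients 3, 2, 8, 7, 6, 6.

Using the convergent recurrence p_i = a_i*p_{i-1} + p_{i-2}, q_i = a_i*q_{i-1} + q_{i-2} with p_{-2}=0, p_{-1}=1, q_{-2}=1, q_{-1}=0:
  i=0: a_0=3, p_0 = 3*1 + 0 = 3, q_0 = 3*0 + 1 = 1.
  i=1: a_1=2, p_1 = 2*3 + 1 = 7, q_1 = 2*1 + 0 = 2.
  i=2: a_2=8, p_2 = 8*7 + 3 = 59, q_2 = 8*2 + 1 = 17.
  i=3: a_3=7, p_3 = 7*59 + 7 = 420, q_3 = 7*17 + 2 = 121.
  i=4: a_4=6, p_4 = 6*420 + 59 = 2579, q_4 = 6*121 + 17 = 743.
  i=5: a_5=6, p_5 = 6*2579 + 420 = 15894, q_5 = 6*743 + 121 = 4579.

3/1, 7/2, 59/17, 420/121, 2579/743, 15894/4579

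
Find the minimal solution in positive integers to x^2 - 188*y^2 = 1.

First expand sqrt(188) as a continued fraction. With x_i = (sqrt(188) + m_i)/d_i and (m_0, d_0) = (0, 1): a_0 = floor(sqrt(188)) = 13, since 13^2 = 169 <= 188 < 196 = 14^2.
Iterate m_{i+1} = d_i*a_i - m_i, d_{i+1} = (188 - m_{i+1}^2)/d_i, a_{i+1} = floor((a_0 + m_{i+1})/d_{i+1}):
  m_1 = 1*13 - 0 = 13, d_1 = (188 - 13^2)/1 = 19/1 = 19, a_1 = floor((13 + 13)/19) = 1.
  m_2 = 19*1 - 13 = 6, d_2 = (188 - 6^2)/19 = 152/19 = 8, a_2 = floor((13 + 6)/8) = 2.
  m_3 = 8*2 - 6 = 10, d_3 = (188 - 10^2)/8 = 88/8 = 11, a_3 = floor((13 + 10)/11) = 2.
  m_4 = 11*2 - 10 = 12, d_4 = (188 - 12^2)/11 = 44/11 = 4, a_4 = floor((13 + 12)/4) = 6.
  m_5 = 4*6 - 12 = 12, d_5 = (188 - 12^2)/4 = 44/4 = 11, a_5 = floor((13 + 12)/11) = 2.
  m_6 = 11*2 - 12 = 10, d_6 = (188 - 10^2)/11 = 88/11 = 8, a_6 = floor((13 + 10)/8) = 2.
  m_7 = 8*2 - 10 = 6, d_7 = (188 - 6^2)/8 = 152/8 = 19, a_7 = floor((13 + 6)/19) = 1.
  m_8 = 19*1 - 6 = 13, d_8 = (188 - 13^2)/19 = 19/19 = 1, a_8 = floor((13 + 13)/1) = 26.
  m_9 = 1*26 - 13 = 13, d_9 = (188 - 13^2)/1 = 19/1 = 19: (m_9, d_9) = (m_1, d_1) = (13, 19), so from here the quotients repeat a_1, ..., a_8; the period length is 8.
So sqrt(188) = [13; (1, 2, 2, 6, 2, 2, 1, 26)] with period length k = 8.
k is even, so the fundamental solution of x^2 - 188y^2 = 1 is (p_{k-1}, q_{k-1}) = (p_7, q_7); compute convergents through index 7.
Convergents (p_i = a_i*p_{i-1} + p_{i-2}, q_i = a_i*q_{i-1} + q_{i-2} with p_{-2}=0, p_{-1}=1, q_{-2}=1, q_{-1}=0):
  i=0: a_0=13, p_0 = 13*1 + 0 = 13, q_0 = 13*0 + 1 = 1.
  i=1: a_1=1, p_1 = 1*13 + 1 = 14, q_1 = 1*1 + 0 = 1.
  i=2: a_2=2, p_2 = 2*14 + 13 = 41, q_2 = 2*1 + 1 = 3.
  i=3: a_3=2, p_3 = 2*41 + 14 = 96, q_3 = 2*3 + 1 = 7.
  i=4: a_4=6, p_4 = 6*96 + 41 = 617, q_4 = 6*7 + 3 = 45.
  i=5: a_5=2, p_5 = 2*617 + 96 = 1330, q_5 = 2*45 + 7 = 97.
  i=6: a_6=2, p_6 = 2*1330 + 617 = 3277, q_6 = 2*97 + 45 = 239.
  i=7: a_7=1, p_7 = 1*3277 + 1330 = 4607, q_7 = 1*239 + 97 = 336.
Check: 4607^2 - 188*336^2 = 21224449 - 21224448 = 1, so (x, y) = (4607, 336) solves the equation, and by the theorem it is the least positive solution.

(x, y) = (4607, 336)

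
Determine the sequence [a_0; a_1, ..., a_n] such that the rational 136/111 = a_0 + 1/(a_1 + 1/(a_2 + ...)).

[1; 4, 2, 3, 1, 2]

Run the Euclidean algorithm on 136 and 111; the successive quotients are the partial quotients a_0, a_1, ... (each step inverts the fractional part left over by the previous one):
  136 = 1*111 + 25, so a_0 = 1.
  111 = 4*25 + 11, so a_1 = 4.
  25 = 2*11 + 3, so a_2 = 2.
  11 = 3*3 + 2, so a_3 = 3.
  3 = 1*2 + 1, so a_4 = 1.
  2 = 2*1 + 0, so a_5 = 2.
The remainder reaches 0 after 6 divisions, so the expansion has 6 partial quotients, read off in order.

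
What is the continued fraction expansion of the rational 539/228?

[2; 2, 1, 2, 1, 20]

Run the Euclidean algorithm on 539 and 228; the successive quotients are the partial quotients a_0, a_1, ... (each step inverts the fractional part left over by the previous one):
  539 = 2*228 + 83, so a_0 = 2.
  228 = 2*83 + 62, so a_1 = 2.
  83 = 1*62 + 21, so a_2 = 1.
  62 = 2*21 + 20, so a_3 = 2.
  21 = 1*20 + 1, so a_4 = 1.
  20 = 20*1 + 0, so a_5 = 20.
The remainder reaches 0 after 6 divisions, so the expansion has 6 partial quotients, read off in order.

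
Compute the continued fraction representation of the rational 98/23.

Run the Euclidean algorithm on 98 and 23; the successive quotients are the partial quotients a_0, a_1, ... (each step inverts the fractional part left over by the previous one):
  98 = 4*23 + 6, so a_0 = 4.
  23 = 3*6 + 5, so a_1 = 3.
  6 = 1*5 + 1, so a_2 = 1.
  5 = 5*1 + 0, so a_3 = 5.
The remainder reaches 0 after 4 divisions, so the expansion has 4 partial quotients, read off in order.

[4; 3, 1, 5]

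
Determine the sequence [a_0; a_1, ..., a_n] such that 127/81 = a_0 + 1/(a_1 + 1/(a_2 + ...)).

Run the Euclidean algorithm on 127 and 81; the successive quotients are the partial quotients a_0, a_1, ... (each step inverts the fractional part left over by the previous one):
  127 = 1*81 + 46, so a_0 = 1.
  81 = 1*46 + 35, so a_1 = 1.
  46 = 1*35 + 11, so a_2 = 1.
  35 = 3*11 + 2, so a_3 = 3.
  11 = 5*2 + 1, so a_4 = 5.
  2 = 2*1 + 0, so a_5 = 2.
The remainder reaches 0 after 6 divisions, so the expansion has 6 partial quotients, read off in order.

[1; 1, 1, 3, 5, 2]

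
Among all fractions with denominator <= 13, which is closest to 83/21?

51/13

Expand x = 83/21 as a continued fraction with the Euclidean algorithm:
  83 = 3*21 + 20, so a_0 = 3.
  21 = 1*20 + 1, so a_1 = 1.
  20 = 20*1 + 0, so a_2 = 20.
so x = [3; 1, 20].
Convergents (p_i = a_i*p_{i-1} + p_{i-2}, q_i = a_i*q_{i-1} + q_{i-2} with p_{-2}=0, p_{-1}=1, q_{-2}=1, q_{-1}=0), until the denominator exceeds 13:
  i=0: a_0=3, p_0 = 3*1 + 0 = 3, q_0 = 3*0 + 1 = 1.
  i=1: a_1=1, p_1 = 1*3 + 1 = 4, q_1 = 1*1 + 0 = 1.
  i=2: a_2=20, p_2 = 20*4 + 3 = 83, q_2 = 20*1 + 1 = 21.
q_2 = 21 > 13, so the last convergent with denominator <= 13 is p_1/q_1 = 4/1.
The closest fraction with denominator <= 13 is either p_1/q_1 or the intermediate fraction (k*p_1 + p_0)/(k*q_1 + q_0) with the largest k >= 1 whose denominator stays <= 13; these approach x as k grows, and every other convergent or intermediate fraction in range is farther away.
Largest k: floor((13 - q_0)/q_1) = floor((13 - 1)/1) = 12.
That gives (12*4 + 3)/(12*1 + 1) = 51/13.
Compare the errors: |x - 4/1| = |83*1 - 4*21|/(21*1) = 1/21, and |x - 51/13| = |83*13 - 51*21|/(21*13) = 8/273.
Cross-multiplying, 8*21 = 168 < 273 = 1*273, so 8/273 is smaller: the intermediate fraction 51/13 is closer to x than 4/1.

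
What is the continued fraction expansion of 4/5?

[0; 1, 4]

Run the Euclidean algorithm on 4 and 5; the successive quotients are the partial quotients a_0, a_1, ... (each step inverts the fractional part left over by the previous one):
  4 = 0*5 + 4, so a_0 = 0.
  5 = 1*4 + 1, so a_1 = 1.
  4 = 4*1 + 0, so a_2 = 4.
The remainder reaches 0 after 3 divisions, so the expansion has 3 partial quotients, read off in order.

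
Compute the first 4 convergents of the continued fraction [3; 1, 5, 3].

Using the convergent recurrence p_i = a_i*p_{i-1} + p_{i-2}, q_i = a_i*q_{i-1} + q_{i-2} with p_{-2}=0, p_{-1}=1, q_{-2}=1, q_{-1}=0:
  i=0: a_0=3, p_0 = 3*1 + 0 = 3, q_0 = 3*0 + 1 = 1.
  i=1: a_1=1, p_1 = 1*3 + 1 = 4, q_1 = 1*1 + 0 = 1.
  i=2: a_2=5, p_2 = 5*4 + 3 = 23, q_2 = 5*1 + 1 = 6.
  i=3: a_3=3, p_3 = 3*23 + 4 = 73, q_3 = 3*6 + 1 = 19.

3/1, 4/1, 23/6, 73/19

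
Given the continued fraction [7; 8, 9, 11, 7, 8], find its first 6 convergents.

Using the convergent recurrence p_i = a_i*p_{i-1} + p_{i-2}, q_i = a_i*q_{i-1} + q_{i-2} with p_{-2}=0, p_{-1}=1, q_{-2}=1, q_{-1}=0:
  i=0: a_0=7, p_0 = 7*1 + 0 = 7, q_0 = 7*0 + 1 = 1.
  i=1: a_1=8, p_1 = 8*7 + 1 = 57, q_1 = 8*1 + 0 = 8.
  i=2: a_2=9, p_2 = 9*57 + 7 = 520, q_2 = 9*8 + 1 = 73.
  i=3: a_3=11, p_3 = 11*520 + 57 = 5777, q_3 = 11*73 + 8 = 811.
  i=4: a_4=7, p_4 = 7*5777 + 520 = 40959, q_4 = 7*811 + 73 = 5750.
  i=5: a_5=8, p_5 = 8*40959 + 5777 = 333449, q_5 = 8*5750 + 811 = 46811.

7/1, 57/8, 520/73, 5777/811, 40959/5750, 333449/46811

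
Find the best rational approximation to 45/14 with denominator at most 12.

29/9

Expand x = 45/14 as a continued fraction with the Euclidean algorithm:
  45 = 3*14 + 3, so a_0 = 3.
  14 = 4*3 + 2, so a_1 = 4.
  3 = 1*2 + 1, so a_2 = 1.
  2 = 2*1 + 0, so a_3 = 2.
so x = [3; 4, 1, 2].
Convergents (p_i = a_i*p_{i-1} + p_{i-2}, q_i = a_i*q_{i-1} + q_{i-2} with p_{-2}=0, p_{-1}=1, q_{-2}=1, q_{-1}=0), until the denominator exceeds 12:
  i=0: a_0=3, p_0 = 3*1 + 0 = 3, q_0 = 3*0 + 1 = 1.
  i=1: a_1=4, p_1 = 4*3 + 1 = 13, q_1 = 4*1 + 0 = 4.
  i=2: a_2=1, p_2 = 1*13 + 3 = 16, q_2 = 1*4 + 1 = 5.
  i=3: a_3=2, p_3 = 2*16 + 13 = 45, q_3 = 2*5 + 4 = 14.
q_3 = 14 > 12, so the last convergent with denominator <= 12 is p_2/q_2 = 16/5.
The closest fraction with denominator <= 12 is either p_2/q_2 or the intermediate fraction (k*p_2 + p_1)/(k*q_2 + q_1) with the largest k >= 1 whose denominator stays <= 12; these approach x as k grows, and every other convergent or intermediate fraction in range is farther away.
Largest k: floor((12 - q_1)/q_2) = floor((12 - 4)/5) = 1.
That gives (1*16 + 13)/(1*5 + 4) = 29/9.
Compare the errors: |x - 16/5| = |45*5 - 16*14|/(14*5) = 1/70, and |x - 29/9| = |45*9 - 29*14|/(14*9) = 1/126.
Cross-multiplying, 1*70 = 70 < 126 = 1*126, so 1/126 is smaller: the intermediate fraction 29/9 is closer to x than 16/5.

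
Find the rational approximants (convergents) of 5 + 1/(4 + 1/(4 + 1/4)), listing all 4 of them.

Using the convergent recurrence p_i = a_i*p_{i-1} + p_{i-2}, q_i = a_i*q_{i-1} + q_{i-2} with p_{-2}=0, p_{-1}=1, q_{-2}=1, q_{-1}=0:
  i=0: a_0=5, p_0 = 5*1 + 0 = 5, q_0 = 5*0 + 1 = 1.
  i=1: a_1=4, p_1 = 4*5 + 1 = 21, q_1 = 4*1 + 0 = 4.
  i=2: a_2=4, p_2 = 4*21 + 5 = 89, q_2 = 4*4 + 1 = 17.
  i=3: a_3=4, p_3 = 4*89 + 21 = 377, q_3 = 4*17 + 4 = 72.

5/1, 21/4, 89/17, 377/72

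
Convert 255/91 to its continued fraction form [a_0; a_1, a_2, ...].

[2; 1, 4, 18]

Run the Euclidean algorithm on 255 and 91; the successive quotients are the partial quotients a_0, a_1, ... (each step inverts the fractional part left over by the previous one):
  255 = 2*91 + 73, so a_0 = 2.
  91 = 1*73 + 18, so a_1 = 1.
  73 = 4*18 + 1, so a_2 = 4.
  18 = 18*1 + 0, so a_3 = 18.
The remainder reaches 0 after 4 divisions, so the expansion has 4 partial quotients, read off in order.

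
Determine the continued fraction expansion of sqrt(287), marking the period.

[16; (1, 15, 1, 32)]

Write x_i = (sqrt(287) + m_i)/d_i with (m_0, d_0) = (0, 1). a_0 = floor(sqrt(287)) = 16, since 16^2 = 256 <= 287 < 289 = 17^2.
Iterate m_{i+1} = d_i*a_i - m_i, d_{i+1} = (287 - m_{i+1}^2)/d_i, a_{i+1} = floor((a_0 + m_{i+1})/d_{i+1}):
  m_1 = 1*16 - 0 = 16, d_1 = (287 - 16^2)/1 = 31/1 = 31, a_1 = floor((16 + 16)/31) = 1.
  m_2 = 31*1 - 16 = 15, d_2 = (287 - 15^2)/31 = 62/31 = 2, a_2 = floor((16 + 15)/2) = 15.
  m_3 = 2*15 - 15 = 15, d_3 = (287 - 15^2)/2 = 62/2 = 31, a_3 = floor((16 + 15)/31) = 1.
  m_4 = 31*1 - 15 = 16, d_4 = (287 - 16^2)/31 = 31/31 = 1, a_4 = floor((16 + 16)/1) = 32.
  m_5 = 1*32 - 16 = 16, d_5 = (287 - 16^2)/1 = 31/1 = 31: (m_5, d_5) = (m_1, d_1) = (16, 31), so from here the quotients repeat a_1, ..., a_4; the period length is 4.
Hence the expansion of sqrt(287) is a_0 = 16 followed by the repeating block 1, 15, 1, 32 (period 4).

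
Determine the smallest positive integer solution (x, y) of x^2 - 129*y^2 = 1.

(x, y) = (16855, 1484)

First expand sqrt(129) as a continued fraction. With x_i = (sqrt(129) + m_i)/d_i and (m_0, d_0) = (0, 1): a_0 = floor(sqrt(129)) = 11, since 11^2 = 121 <= 129 < 144 = 12^2.
Iterate m_{i+1} = d_i*a_i - m_i, d_{i+1} = (129 - m_{i+1}^2)/d_i, a_{i+1} = floor((a_0 + m_{i+1})/d_{i+1}):
  m_1 = 1*11 - 0 = 11, d_1 = (129 - 11^2)/1 = 8/1 = 8, a_1 = floor((11 + 11)/8) = 2.
  m_2 = 8*2 - 11 = 5, d_2 = (129 - 5^2)/8 = 104/8 = 13, a_2 = floor((11 + 5)/13) = 1.
  m_3 = 13*1 - 5 = 8, d_3 = (129 - 8^2)/13 = 65/13 = 5, a_3 = floor((11 + 8)/5) = 3.
  m_4 = 5*3 - 8 = 7, d_4 = (129 - 7^2)/5 = 80/5 = 16, a_4 = floor((11 + 7)/16) = 1.
  m_5 = 16*1 - 7 = 9, d_5 = (129 - 9^2)/16 = 48/16 = 3, a_5 = floor((11 + 9)/3) = 6.
  m_6 = 3*6 - 9 = 9, d_6 = (129 - 9^2)/3 = 48/3 = 16, a_6 = floor((11 + 9)/16) = 1.
  m_7 = 16*1 - 9 = 7, d_7 = (129 - 7^2)/16 = 80/16 = 5, a_7 = floor((11 + 7)/5) = 3.
  m_8 = 5*3 - 7 = 8, d_8 = (129 - 8^2)/5 = 65/5 = 13, a_8 = floor((11 + 8)/13) = 1.
  m_9 = 13*1 - 8 = 5, d_9 = (129 - 5^2)/13 = 104/13 = 8, a_9 = floor((11 + 5)/8) = 2.
  m_10 = 8*2 - 5 = 11, d_10 = (129 - 11^2)/8 = 8/8 = 1, a_10 = floor((11 + 11)/1) = 22.
  m_11 = 1*22 - 11 = 11, d_11 = (129 - 11^2)/1 = 8/1 = 8: (m_11, d_11) = (m_1, d_1) = (11, 8), so from here the quotients repeat a_1, ..., a_10; the period length is 10.
So sqrt(129) = [11; (2, 1, 3, 1, 6, 1, 3, 1, 2, 22)] with period length k = 10.
k is even, so the fundamental solution of x^2 - 129y^2 = 1 is (p_{k-1}, q_{k-1}) = (p_9, q_9); compute convergents through index 9.
Convergents (p_i = a_i*p_{i-1} + p_{i-2}, q_i = a_i*q_{i-1} + q_{i-2} with p_{-2}=0, p_{-1}=1, q_{-2}=1, q_{-1}=0):
  i=0: a_0=11, p_0 = 11*1 + 0 = 11, q_0 = 11*0 + 1 = 1.
  i=1: a_1=2, p_1 = 2*11 + 1 = 23, q_1 = 2*1 + 0 = 2.
  i=2: a_2=1, p_2 = 1*23 + 11 = 34, q_2 = 1*2 + 1 = 3.
  i=3: a_3=3, p_3 = 3*34 + 23 = 125, q_3 = 3*3 + 2 = 11.
  i=4: a_4=1, p_4 = 1*125 + 34 = 159, q_4 = 1*11 + 3 = 14.
  i=5: a_5=6, p_5 = 6*159 + 125 = 1079, q_5 = 6*14 + 11 = 95.
  i=6: a_6=1, p_6 = 1*1079 + 159 = 1238, q_6 = 1*95 + 14 = 109.
  i=7: a_7=3, p_7 = 3*1238 + 1079 = 4793, q_7 = 3*109 + 95 = 422.
  i=8: a_8=1, p_8 = 1*4793 + 1238 = 6031, q_8 = 1*422 + 109 = 531.
  i=9: a_9=2, p_9 = 2*6031 + 4793 = 16855, q_9 = 2*531 + 422 = 1484.
Check: 16855^2 - 129*1484^2 = 284091025 - 284091024 = 1, so (x, y) = (16855, 1484) solves the equation, and by the theorem it is the least positive solution.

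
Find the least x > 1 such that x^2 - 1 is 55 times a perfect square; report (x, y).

First expand sqrt(55) as a continued fraction. With x_i = (sqrt(55) + m_i)/d_i and (m_0, d_0) = (0, 1): a_0 = floor(sqrt(55)) = 7, since 7^2 = 49 <= 55 < 64 = 8^2.
Iterate m_{i+1} = d_i*a_i - m_i, d_{i+1} = (55 - m_{i+1}^2)/d_i, a_{i+1} = floor((a_0 + m_{i+1})/d_{i+1}):
  m_1 = 1*7 - 0 = 7, d_1 = (55 - 7^2)/1 = 6/1 = 6, a_1 = floor((7 + 7)/6) = 2.
  m_2 = 6*2 - 7 = 5, d_2 = (55 - 5^2)/6 = 30/6 = 5, a_2 = floor((7 + 5)/5) = 2.
  m_3 = 5*2 - 5 = 5, d_3 = (55 - 5^2)/5 = 30/5 = 6, a_3 = floor((7 + 5)/6) = 2.
  m_4 = 6*2 - 5 = 7, d_4 = (55 - 7^2)/6 = 6/6 = 1, a_4 = floor((7 + 7)/1) = 14.
  m_5 = 1*14 - 7 = 7, d_5 = (55 - 7^2)/1 = 6/1 = 6: (m_5, d_5) = (m_1, d_1) = (7, 6), so from here the quotients repeat a_1, ..., a_4; the period length is 4.
So sqrt(55) = [7; (2, 2, 2, 14)] with period length k = 4.
k is even, so the fundamental solution of x^2 - 55y^2 = 1 is (p_{k-1}, q_{k-1}) = (p_3, q_3); compute convergents through index 3.
Convergents (p_i = a_i*p_{i-1} + p_{i-2}, q_i = a_i*q_{i-1} + q_{i-2} with p_{-2}=0, p_{-1}=1, q_{-2}=1, q_{-1}=0):
  i=0: a_0=7, p_0 = 7*1 + 0 = 7, q_0 = 7*0 + 1 = 1.
  i=1: a_1=2, p_1 = 2*7 + 1 = 15, q_1 = 2*1 + 0 = 2.
  i=2: a_2=2, p_2 = 2*15 + 7 = 37, q_2 = 2*2 + 1 = 5.
  i=3: a_3=2, p_3 = 2*37 + 15 = 89, q_3 = 2*5 + 2 = 12.
Check: 89^2 - 55*12^2 = 7921 - 7920 = 1, so (x, y) = (89, 12) solves the equation, and by the theorem it is the least positive solution.

(x, y) = (89, 12)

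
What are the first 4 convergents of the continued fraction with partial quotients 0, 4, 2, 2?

0/1, 1/4, 2/9, 5/22

Using the convergent recurrence p_i = a_i*p_{i-1} + p_{i-2}, q_i = a_i*q_{i-1} + q_{i-2} with p_{-2}=0, p_{-1}=1, q_{-2}=1, q_{-1}=0:
  i=0: a_0=0, p_0 = 0*1 + 0 = 0, q_0 = 0*0 + 1 = 1.
  i=1: a_1=4, p_1 = 4*0 + 1 = 1, q_1 = 4*1 + 0 = 4.
  i=2: a_2=2, p_2 = 2*1 + 0 = 2, q_2 = 2*4 + 1 = 9.
  i=3: a_3=2, p_3 = 2*2 + 1 = 5, q_3 = 2*9 + 4 = 22.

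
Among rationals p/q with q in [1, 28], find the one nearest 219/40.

115/21

Expand x = 219/40 as a continued fraction with the Euclidean algorithm:
  219 = 5*40 + 19, so a_0 = 5.
  40 = 2*19 + 2, so a_1 = 2.
  19 = 9*2 + 1, so a_2 = 9.
  2 = 2*1 + 0, so a_3 = 2.
so x = [5; 2, 9, 2].
Convergents (p_i = a_i*p_{i-1} + p_{i-2}, q_i = a_i*q_{i-1} + q_{i-2} with p_{-2}=0, p_{-1}=1, q_{-2}=1, q_{-1}=0), until the denominator exceeds 28:
  i=0: a_0=5, p_0 = 5*1 + 0 = 5, q_0 = 5*0 + 1 = 1.
  i=1: a_1=2, p_1 = 2*5 + 1 = 11, q_1 = 2*1 + 0 = 2.
  i=2: a_2=9, p_2 = 9*11 + 5 = 104, q_2 = 9*2 + 1 = 19.
  i=3: a_3=2, p_3 = 2*104 + 11 = 219, q_3 = 2*19 + 2 = 40.
q_3 = 40 > 28, so the last convergent with denominator <= 28 is p_2/q_2 = 104/19.
The closest fraction with denominator <= 28 is either p_2/q_2 or the intermediate fraction (k*p_2 + p_1)/(k*q_2 + q_1) with the largest k >= 1 whose denominator stays <= 28; these approach x as k grows, and every other convergent or intermediate fraction in range is farther away.
Largest k: floor((28 - q_1)/q_2) = floor((28 - 2)/19) = 1.
That gives (1*104 + 11)/(1*19 + 2) = 115/21.
Compare the errors: |x - 104/19| = |219*19 - 104*40|/(40*19) = 1/760, and |x - 115/21| = |219*21 - 115*40|/(40*21) = 1/840.
Cross-multiplying, 1*760 = 760 < 840 = 1*840, so 1/840 is smaller: the intermediate fraction 115/21 is closer to x than 104/19.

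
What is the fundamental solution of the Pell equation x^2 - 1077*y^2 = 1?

(x, y) = (23522399, 716760)

First expand sqrt(1077) as a continued fraction. With x_i = (sqrt(1077) + m_i)/d_i and (m_0, d_0) = (0, 1): a_0 = floor(sqrt(1077)) = 32, since 32^2 = 1024 <= 1077 < 1089 = 33^2.
Iterate m_{i+1} = d_i*a_i - m_i, d_{i+1} = (1077 - m_{i+1}^2)/d_i, a_{i+1} = floor((a_0 + m_{i+1})/d_{i+1}):
  m_1 = 1*32 - 0 = 32, d_1 = (1077 - 32^2)/1 = 53/1 = 53, a_1 = floor((32 + 32)/53) = 1.
  m_2 = 53*1 - 32 = 21, d_2 = (1077 - 21^2)/53 = 636/53 = 12, a_2 = floor((32 + 21)/12) = 4.
  m_3 = 12*4 - 21 = 27, d_3 = (1077 - 27^2)/12 = 348/12 = 29, a_3 = floor((32 + 27)/29) = 2.
  m_4 = 29*2 - 27 = 31, d_4 = (1077 - 31^2)/29 = 116/29 = 4, a_4 = floor((32 + 31)/4) = 15.
  m_5 = 4*15 - 31 = 29, d_5 = (1077 - 29^2)/4 = 236/4 = 59, a_5 = floor((32 + 29)/59) = 1.
  m_6 = 59*1 - 29 = 30, d_6 = (1077 - 30^2)/59 = 177/59 = 3, a_6 = floor((32 + 30)/3) = 20.
  m_7 = 3*20 - 30 = 30, d_7 = (1077 - 30^2)/3 = 177/3 = 59, a_7 = floor((32 + 30)/59) = 1.
  m_8 = 59*1 - 30 = 29, d_8 = (1077 - 29^2)/59 = 236/59 = 4, a_8 = floor((32 + 29)/4) = 15.
  m_9 = 4*15 - 29 = 31, d_9 = (1077 - 31^2)/4 = 116/4 = 29, a_9 = floor((32 + 31)/29) = 2.
  m_10 = 29*2 - 31 = 27, d_10 = (1077 - 27^2)/29 = 348/29 = 12, a_10 = floor((32 + 27)/12) = 4.
  m_11 = 12*4 - 27 = 21, d_11 = (1077 - 21^2)/12 = 636/12 = 53, a_11 = floor((32 + 21)/53) = 1.
  m_12 = 53*1 - 21 = 32, d_12 = (1077 - 32^2)/53 = 53/53 = 1, a_12 = floor((32 + 32)/1) = 64.
  m_13 = 1*64 - 32 = 32, d_13 = (1077 - 32^2)/1 = 53/1 = 53: (m_13, d_13) = (m_1, d_1) = (32, 53), so from here the quotients repeat a_1, ..., a_12; the period length is 12.
So sqrt(1077) = [32; (1, 4, 2, 15, 1, 20, 1, 15, 2, 4, 1, 64)] with period length k = 12.
k is even, so the fundamental solution of x^2 - 1077y^2 = 1 is (p_{k-1}, q_{k-1}) = (p_11, q_11); compute convergents through index 11.
Convergents (p_i = a_i*p_{i-1} + p_{i-2}, q_i = a_i*q_{i-1} + q_{i-2} with p_{-2}=0, p_{-1}=1, q_{-2}=1, q_{-1}=0):
  i=0: a_0=32, p_0 = 32*1 + 0 = 32, q_0 = 32*0 + 1 = 1.
  i=1: a_1=1, p_1 = 1*32 + 1 = 33, q_1 = 1*1 + 0 = 1.
  i=2: a_2=4, p_2 = 4*33 + 32 = 164, q_2 = 4*1 + 1 = 5.
  i=3: a_3=2, p_3 = 2*164 + 33 = 361, q_3 = 2*5 + 1 = 11.
  i=4: a_4=15, p_4 = 15*361 + 164 = 5579, q_4 = 15*11 + 5 = 170.
  i=5: a_5=1, p_5 = 1*5579 + 361 = 5940, q_5 = 1*170 + 11 = 181.
  i=6: a_6=20, p_6 = 20*5940 + 5579 = 124379, q_6 = 20*181 + 170 = 3790.
  i=7: a_7=1, p_7 = 1*124379 + 5940 = 130319, q_7 = 1*3790 + 181 = 3971.
  i=8: a_8=15, p_8 = 15*130319 + 124379 = 2079164, q_8 = 15*3971 + 3790 = 63355.
  i=9: a_9=2, p_9 = 2*2079164 + 130319 = 4288647, q_9 = 2*63355 + 3971 = 130681.
  i=10: a_10=4, p_10 = 4*4288647 + 2079164 = 19233752, q_10 = 4*130681 + 63355 = 586079.
  i=11: a_11=1, p_11 = 1*19233752 + 4288647 = 23522399, q_11 = 1*586079 + 130681 = 716760.
Check: 23522399^2 - 1077*716760^2 = 553303254715201 - 553303254715200 = 1, so (x, y) = (23522399, 716760) solves the equation, and by the theorem it is the least positive solution.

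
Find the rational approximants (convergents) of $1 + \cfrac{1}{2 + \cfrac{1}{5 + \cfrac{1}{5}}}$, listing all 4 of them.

1/1, 3/2, 16/11, 83/57

Using the convergent recurrence p_i = a_i*p_{i-1} + p_{i-2}, q_i = a_i*q_{i-1} + q_{i-2} with p_{-2}=0, p_{-1}=1, q_{-2}=1, q_{-1}=0:
  i=0: a_0=1, p_0 = 1*1 + 0 = 1, q_0 = 1*0 + 1 = 1.
  i=1: a_1=2, p_1 = 2*1 + 1 = 3, q_1 = 2*1 + 0 = 2.
  i=2: a_2=5, p_2 = 5*3 + 1 = 16, q_2 = 5*2 + 1 = 11.
  i=3: a_3=5, p_3 = 5*16 + 3 = 83, q_3 = 5*11 + 2 = 57.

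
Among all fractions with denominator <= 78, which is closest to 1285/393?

Expand x = 1285/393 as a continued fraction with the Euclidean algorithm:
  1285 = 3*393 + 106, so a_0 = 3.
  393 = 3*106 + 75, so a_1 = 3.
  106 = 1*75 + 31, so a_2 = 1.
  75 = 2*31 + 13, so a_3 = 2.
  31 = 2*13 + 5, so a_4 = 2.
  13 = 2*5 + 3, so a_5 = 2.
  5 = 1*3 + 2, so a_6 = 1.
  3 = 1*2 + 1, so a_7 = 1.
  2 = 2*1 + 0, so a_8 = 2.
so x = [3; 3, 1, 2, 2, 2, 1, 1, 2].
Convergents (p_i = a_i*p_{i-1} + p_{i-2}, q_i = a_i*q_{i-1} + q_{i-2} with p_{-2}=0, p_{-1}=1, q_{-2}=1, q_{-1}=0), until the denominator exceeds 78:
  i=0: a_0=3, p_0 = 3*1 + 0 = 3, q_0 = 3*0 + 1 = 1.
  i=1: a_1=3, p_1 = 3*3 + 1 = 10, q_1 = 3*1 + 0 = 3.
  i=2: a_2=1, p_2 = 1*10 + 3 = 13, q_2 = 1*3 + 1 = 4.
  i=3: a_3=2, p_3 = 2*13 + 10 = 36, q_3 = 2*4 + 3 = 11.
  i=4: a_4=2, p_4 = 2*36 + 13 = 85, q_4 = 2*11 + 4 = 26.
  i=5: a_5=2, p_5 = 2*85 + 36 = 206, q_5 = 2*26 + 11 = 63.
  i=6: a_6=1, p_6 = 1*206 + 85 = 291, q_6 = 1*63 + 26 = 89.
q_6 = 89 > 78, so the last convergent with denominator <= 78 is p_5/q_5 = 206/63.
The closest fraction with denominator <= 78 is either p_5/q_5 or the intermediate fraction (k*p_5 + p_4)/(k*q_5 + q_4) with the largest k >= 1 whose denominator stays <= 78; these approach x as k grows, and every other convergent or intermediate fraction in range is farther away.
Largest k: floor((78 - q_4)/q_5) = floor((78 - 26)/63) = 0.
Since k = 0, no intermediate fraction beyond p_5/q_5 has denominator <= 78, so the convergent 206/63 is the closest (its error is |1285*63 - 206*393|/(393*63) = 3/24759).

206/63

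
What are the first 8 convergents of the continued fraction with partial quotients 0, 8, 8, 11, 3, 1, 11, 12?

Using the convergent recurrence p_i = a_i*p_{i-1} + p_{i-2}, q_i = a_i*q_{i-1} + q_{i-2} with p_{-2}=0, p_{-1}=1, q_{-2}=1, q_{-1}=0:
  i=0: a_0=0, p_0 = 0*1 + 0 = 0, q_0 = 0*0 + 1 = 1.
  i=1: a_1=8, p_1 = 8*0 + 1 = 1, q_1 = 8*1 + 0 = 8.
  i=2: a_2=8, p_2 = 8*1 + 0 = 8, q_2 = 8*8 + 1 = 65.
  i=3: a_3=11, p_3 = 11*8 + 1 = 89, q_3 = 11*65 + 8 = 723.
  i=4: a_4=3, p_4 = 3*89 + 8 = 275, q_4 = 3*723 + 65 = 2234.
  i=5: a_5=1, p_5 = 1*275 + 89 = 364, q_5 = 1*2234 + 723 = 2957.
  i=6: a_6=11, p_6 = 11*364 + 275 = 4279, q_6 = 11*2957 + 2234 = 34761.
  i=7: a_7=12, p_7 = 12*4279 + 364 = 51712, q_7 = 12*34761 + 2957 = 420089.

0/1, 1/8, 8/65, 89/723, 275/2234, 364/2957, 4279/34761, 51712/420089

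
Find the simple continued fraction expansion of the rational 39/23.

[1; 1, 2, 3, 2]

Run the Euclidean algorithm on 39 and 23; the successive quotients are the partial quotients a_0, a_1, ... (each step inverts the fractional part left over by the previous one):
  39 = 1*23 + 16, so a_0 = 1.
  23 = 1*16 + 7, so a_1 = 1.
  16 = 2*7 + 2, so a_2 = 2.
  7 = 3*2 + 1, so a_3 = 3.
  2 = 2*1 + 0, so a_4 = 2.
The remainder reaches 0 after 5 divisions, so the expansion has 5 partial quotients, read off in order.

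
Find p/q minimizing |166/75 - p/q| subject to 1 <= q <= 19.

31/14

Expand x = 166/75 as a continued fraction with the Euclidean algorithm:
  166 = 2*75 + 16, so a_0 = 2.
  75 = 4*16 + 11, so a_1 = 4.
  16 = 1*11 + 5, so a_2 = 1.
  11 = 2*5 + 1, so a_3 = 2.
  5 = 5*1 + 0, so a_4 = 5.
so x = [2; 4, 1, 2, 5].
Convergents (p_i = a_i*p_{i-1} + p_{i-2}, q_i = a_i*q_{i-1} + q_{i-2} with p_{-2}=0, p_{-1}=1, q_{-2}=1, q_{-1}=0), until the denominator exceeds 19:
  i=0: a_0=2, p_0 = 2*1 + 0 = 2, q_0 = 2*0 + 1 = 1.
  i=1: a_1=4, p_1 = 4*2 + 1 = 9, q_1 = 4*1 + 0 = 4.
  i=2: a_2=1, p_2 = 1*9 + 2 = 11, q_2 = 1*4 + 1 = 5.
  i=3: a_3=2, p_3 = 2*11 + 9 = 31, q_3 = 2*5 + 4 = 14.
  i=4: a_4=5, p_4 = 5*31 + 11 = 166, q_4 = 5*14 + 5 = 75.
q_4 = 75 > 19, so the last convergent with denominator <= 19 is p_3/q_3 = 31/14.
The closest fraction with denominator <= 19 is either p_3/q_3 or the intermediate fraction (k*p_3 + p_2)/(k*q_3 + q_2) with the largest k >= 1 whose denominator stays <= 19; these approach x as k grows, and every other convergent or intermediate fraction in range is farther away.
Largest k: floor((19 - q_2)/q_3) = floor((19 - 5)/14) = 1.
That gives (1*31 + 11)/(1*14 + 5) = 42/19.
Compare the errors: |x - 31/14| = |166*14 - 31*75|/(75*14) = 1/1050, and |x - 42/19| = |166*19 - 42*75|/(75*19) = 4/1425.
Cross-multiplying, 1*1425 = 1425 < 4200 = 4*1050, so 1/1050 is smaller: the convergent 31/14 is closer to x than 42/19.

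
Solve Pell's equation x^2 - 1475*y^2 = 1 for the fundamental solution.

(x, y) = (561799, 14628)

First expand sqrt(1475) as a continued fraction. With x_i = (sqrt(1475) + m_i)/d_i and (m_0, d_0) = (0, 1): a_0 = floor(sqrt(1475)) = 38, since 38^2 = 1444 <= 1475 < 1521 = 39^2.
Iterate m_{i+1} = d_i*a_i - m_i, d_{i+1} = (1475 - m_{i+1}^2)/d_i, a_{i+1} = floor((a_0 + m_{i+1})/d_{i+1}):
  m_1 = 1*38 - 0 = 38, d_1 = (1475 - 38^2)/1 = 31/1 = 31, a_1 = floor((38 + 38)/31) = 2.
  m_2 = 31*2 - 38 = 24, d_2 = (1475 - 24^2)/31 = 899/31 = 29, a_2 = floor((38 + 24)/29) = 2.
  m_3 = 29*2 - 24 = 34, d_3 = (1475 - 34^2)/29 = 319/29 = 11, a_3 = floor((38 + 34)/11) = 6.
  m_4 = 11*6 - 34 = 32, d_4 = (1475 - 32^2)/11 = 451/11 = 41, a_4 = floor((38 + 32)/41) = 1.
  m_5 = 41*1 - 32 = 9, d_5 = (1475 - 9^2)/41 = 1394/41 = 34, a_5 = floor((38 + 9)/34) = 1.
  m_6 = 34*1 - 9 = 25, d_6 = (1475 - 25^2)/34 = 850/34 = 25, a_6 = floor((38 + 25)/25) = 2.
  m_7 = 25*2 - 25 = 25, d_7 = (1475 - 25^2)/25 = 850/25 = 34, a_7 = floor((38 + 25)/34) = 1.
  m_8 = 34*1 - 25 = 9, d_8 = (1475 - 9^2)/34 = 1394/34 = 41, a_8 = floor((38 + 9)/41) = 1.
  m_9 = 41*1 - 9 = 32, d_9 = (1475 - 32^2)/41 = 451/41 = 11, a_9 = floor((38 + 32)/11) = 6.
  m_10 = 11*6 - 32 = 34, d_10 = (1475 - 34^2)/11 = 319/11 = 29, a_10 = floor((38 + 34)/29) = 2.
  m_11 = 29*2 - 34 = 24, d_11 = (1475 - 24^2)/29 = 899/29 = 31, a_11 = floor((38 + 24)/31) = 2.
  m_12 = 31*2 - 24 = 38, d_12 = (1475 - 38^2)/31 = 31/31 = 1, a_12 = floor((38 + 38)/1) = 76.
  m_13 = 1*76 - 38 = 38, d_13 = (1475 - 38^2)/1 = 31/1 = 31: (m_13, d_13) = (m_1, d_1) = (38, 31), so from here the quotients repeat a_1, ..., a_12; the period length is 12.
So sqrt(1475) = [38; (2, 2, 6, 1, 1, 2, 1, 1, 6, 2, 2, 76)] with period length k = 12.
k is even, so the fundamental solution of x^2 - 1475y^2 = 1 is (p_{k-1}, q_{k-1}) = (p_11, q_11); compute convergents through index 11.
Convergents (p_i = a_i*p_{i-1} + p_{i-2}, q_i = a_i*q_{i-1} + q_{i-2} with p_{-2}=0, p_{-1}=1, q_{-2}=1, q_{-1}=0):
  i=0: a_0=38, p_0 = 38*1 + 0 = 38, q_0 = 38*0 + 1 = 1.
  i=1: a_1=2, p_1 = 2*38 + 1 = 77, q_1 = 2*1 + 0 = 2.
  i=2: a_2=2, p_2 = 2*77 + 38 = 192, q_2 = 2*2 + 1 = 5.
  i=3: a_3=6, p_3 = 6*192 + 77 = 1229, q_3 = 6*5 + 2 = 32.
  i=4: a_4=1, p_4 = 1*1229 + 192 = 1421, q_4 = 1*32 + 5 = 37.
  i=5: a_5=1, p_5 = 1*1421 + 1229 = 2650, q_5 = 1*37 + 32 = 69.
  i=6: a_6=2, p_6 = 2*2650 + 1421 = 6721, q_6 = 2*69 + 37 = 175.
  i=7: a_7=1, p_7 = 1*6721 + 2650 = 9371, q_7 = 1*175 + 69 = 244.
  i=8: a_8=1, p_8 = 1*9371 + 6721 = 16092, q_8 = 1*244 + 175 = 419.
  i=9: a_9=6, p_9 = 6*16092 + 9371 = 105923, q_9 = 6*419 + 244 = 2758.
  i=10: a_10=2, p_10 = 2*105923 + 16092 = 227938, q_10 = 2*2758 + 419 = 5935.
  i=11: a_11=2, p_11 = 2*227938 + 105923 = 561799, q_11 = 2*5935 + 2758 = 14628.
Check: 561799^2 - 1475*14628^2 = 315618116401 - 315618116400 = 1, so (x, y) = (561799, 14628) solves the equation, and by the theorem it is the least positive solution.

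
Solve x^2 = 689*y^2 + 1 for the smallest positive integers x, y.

(x, y) = (105, 4)

First expand sqrt(689) as a continued fraction. With x_i = (sqrt(689) + m_i)/d_i and (m_0, d_0) = (0, 1): a_0 = floor(sqrt(689)) = 26, since 26^2 = 676 <= 689 < 729 = 27^2.
Iterate m_{i+1} = d_i*a_i - m_i, d_{i+1} = (689 - m_{i+1}^2)/d_i, a_{i+1} = floor((a_0 + m_{i+1})/d_{i+1}):
  m_1 = 1*26 - 0 = 26, d_1 = (689 - 26^2)/1 = 13/1 = 13, a_1 = floor((26 + 26)/13) = 4.
  m_2 = 13*4 - 26 = 26, d_2 = (689 - 26^2)/13 = 13/13 = 1, a_2 = floor((26 + 26)/1) = 52.
  m_3 = 1*52 - 26 = 26, d_3 = (689 - 26^2)/1 = 13/1 = 13: (m_3, d_3) = (m_1, d_1) = (26, 13), so from here the quotients repeat a_1, a_2; the period length is 2.
So sqrt(689) = [26; (4, 52)] with period length k = 2.
k is even, so the fundamental solution of x^2 - 689y^2 = 1 is (p_{k-1}, q_{k-1}) = (p_1, q_1); compute convergents through index 1.
Convergents (p_i = a_i*p_{i-1} + p_{i-2}, q_i = a_i*q_{i-1} + q_{i-2} with p_{-2}=0, p_{-1}=1, q_{-2}=1, q_{-1}=0):
  i=0: a_0=26, p_0 = 26*1 + 0 = 26, q_0 = 26*0 + 1 = 1.
  i=1: a_1=4, p_1 = 4*26 + 1 = 105, q_1 = 4*1 + 0 = 4.
Check: 105^2 - 689*4^2 = 11025 - 11024 = 1, so (x, y) = (105, 4) solves the equation, and by the theorem it is the least positive solution.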